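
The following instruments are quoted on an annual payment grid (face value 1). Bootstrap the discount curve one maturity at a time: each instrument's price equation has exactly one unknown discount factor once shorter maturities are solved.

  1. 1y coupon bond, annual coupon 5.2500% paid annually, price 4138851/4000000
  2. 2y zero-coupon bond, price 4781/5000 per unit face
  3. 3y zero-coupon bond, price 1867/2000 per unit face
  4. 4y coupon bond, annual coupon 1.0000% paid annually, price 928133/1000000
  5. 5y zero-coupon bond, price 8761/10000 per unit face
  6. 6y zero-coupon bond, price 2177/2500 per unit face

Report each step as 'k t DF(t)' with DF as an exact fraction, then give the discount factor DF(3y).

step 1 [1y] bond c/1=21/400: DF=(4138851/4000000 − 21/400·(0))/(1+21/400) = 9831/10000 ≈ 0.983100
step 2 [2y] zero: DF = P = 4781/5000 ≈ 0.956200
step 3 [3y] zero: DF = P = 1867/2000 ≈ 0.933500
step 4 [4y] bond c/1=1/100: DF=(928133/1000000 − 1/100·(0.983100+0.956200+0.933500))/(1+1/100) = 1781/2000 ≈ 0.890500
step 5 [5y] zero: DF = P = 8761/10000 ≈ 0.876100
step 6 [6y] zero: DF = P = 2177/2500 ≈ 0.870800

1 1 9831/10000
2 2 4781/5000
3 3 1867/2000
4 4 1781/2000
5 5 8761/10000
6 6 2177/2500
DF(3y) = 1867/2000 ≈ 0.933500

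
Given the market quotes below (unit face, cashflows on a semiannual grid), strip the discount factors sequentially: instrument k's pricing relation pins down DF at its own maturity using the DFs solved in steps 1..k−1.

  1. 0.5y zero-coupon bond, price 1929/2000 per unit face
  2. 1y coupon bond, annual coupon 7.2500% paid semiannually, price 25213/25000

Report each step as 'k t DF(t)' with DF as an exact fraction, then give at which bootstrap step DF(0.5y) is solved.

step 1 [0.5y] zero: DF = P = 1929/2000 ≈ 0.964500
step 2 [1y] bond c/2=29/800: DF=(25213/25000 − 29/800·(0.964500))/(1+29/800) = 1879/2000 ≈ 0.939500

1 1/2 1929/2000
2 1 1879/2000
DF(0.5y) is solved at step 1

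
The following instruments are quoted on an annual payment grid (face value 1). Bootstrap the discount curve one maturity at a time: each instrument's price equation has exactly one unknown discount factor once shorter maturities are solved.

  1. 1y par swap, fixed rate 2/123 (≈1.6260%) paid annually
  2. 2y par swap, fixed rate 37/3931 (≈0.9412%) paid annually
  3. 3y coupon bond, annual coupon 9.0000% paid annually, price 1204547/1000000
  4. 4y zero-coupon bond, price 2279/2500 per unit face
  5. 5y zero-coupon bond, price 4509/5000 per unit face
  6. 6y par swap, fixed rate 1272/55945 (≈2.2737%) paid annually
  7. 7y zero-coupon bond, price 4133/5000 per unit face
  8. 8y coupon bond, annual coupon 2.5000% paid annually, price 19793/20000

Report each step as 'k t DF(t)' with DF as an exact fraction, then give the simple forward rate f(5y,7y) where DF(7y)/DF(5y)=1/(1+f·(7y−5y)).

step 1 [1y] swap r/1=2/123: DF=(1 − 2/123·(0))/(1+2/123) = 123/125 ≈ 0.984000
step 2 [2y] swap r/1=37/3931: DF=(1 − 37/3931·(0.984000))/(1+37/3931) = 1963/2000 ≈ 0.981500
step 3 [3y] bond c/1=9/100: DF=(1204547/1000000 − 9/100·(0.984000+0.981500))/(1+9/100) = 2357/2500 ≈ 0.942800
step 4 [4y] zero: DF = P = 2279/2500 ≈ 0.911600
step 5 [5y] zero: DF = P = 4509/5000 ≈ 0.901800
step 6 [6y] swap r/1=1272/55945: DF=(1 − 1272/55945·(0.984000+0.981500+0.942800+0.911600+0.901800))/(1+1272/55945) = 1091/1250 ≈ 0.872800
step 7 [7y] zero: DF = P = 4133/5000 ≈ 0.826600
step 8 [8y] bond c/1=1/40: DF=(19793/20000 − 1/40·(0.984000+0.981500+0.942800+0.911600+0.901800+0.872800+0.826600))/(1+1/40) = 8089/10000 ≈ 0.808900

1 1 123/125
2 2 1963/2000
3 3 2357/2500
4 4 2279/2500
5 5 4509/5000
6 6 1091/1250
7 7 4133/5000
8 8 8089/10000
f(5y,7y) = ((4509/5000)/(4133/5000) − 1)/(2) = 188/4133 ≈ 4.5488%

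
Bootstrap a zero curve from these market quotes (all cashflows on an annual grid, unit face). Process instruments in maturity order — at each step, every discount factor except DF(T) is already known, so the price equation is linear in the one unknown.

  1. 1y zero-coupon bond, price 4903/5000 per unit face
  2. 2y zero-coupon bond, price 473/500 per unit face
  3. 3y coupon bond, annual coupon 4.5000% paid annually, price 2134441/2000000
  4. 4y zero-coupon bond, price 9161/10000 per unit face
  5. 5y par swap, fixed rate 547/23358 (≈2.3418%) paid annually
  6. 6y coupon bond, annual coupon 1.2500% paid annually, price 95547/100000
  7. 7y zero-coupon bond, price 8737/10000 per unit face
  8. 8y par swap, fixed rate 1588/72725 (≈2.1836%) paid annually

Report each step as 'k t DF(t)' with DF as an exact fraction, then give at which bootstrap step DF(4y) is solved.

step 1 [1y] zero: DF = P = 4903/5000 ≈ 0.980600
step 2 [2y] zero: DF = P = 473/500 ≈ 0.946000
step 3 [3y] bond c/1=9/200: DF=(2134441/2000000 − 9/200·(0.980600+0.946000))/(1+9/200) = 9383/10000 ≈ 0.938300
step 4 [4y] zero: DF = P = 9161/10000 ≈ 0.916100
step 5 [5y] swap r/1=547/23358: DF=(1 − 547/23358·(0.980600+0.946000+0.938300+0.916100))/(1+547/23358) = 4453/5000 ≈ 0.890600
step 6 [6y] bond c/1=1/80: DF=(95547/100000 − 1/80·(0.980600+0.946000+0.938300+0.916100+0.890600))/(1+1/80) = 443/500 ≈ 0.886000
step 7 [7y] zero: DF = P = 8737/10000 ≈ 0.873700
step 8 [8y] swap r/1=1588/72725: DF=(1 − 1588/72725·(0.980600+0.946000+0.938300+0.916100+0.890600+0.886000+0.873700))/(1+1588/72725) = 2103/2500 ≈ 0.841200

1 1 4903/5000
2 2 473/500
3 3 9383/10000
4 4 9161/10000
5 5 4453/5000
6 6 443/500
7 7 8737/10000
8 8 2103/2500
DF(4y) is solved at step 4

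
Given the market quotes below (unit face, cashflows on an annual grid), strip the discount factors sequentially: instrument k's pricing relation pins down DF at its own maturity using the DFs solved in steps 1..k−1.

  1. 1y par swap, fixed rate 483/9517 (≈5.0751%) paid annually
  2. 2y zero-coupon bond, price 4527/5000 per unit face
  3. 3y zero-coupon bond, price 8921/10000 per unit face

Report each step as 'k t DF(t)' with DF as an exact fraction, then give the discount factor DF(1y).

1 1 9517/10000
2 2 4527/5000
3 3 8921/10000
DF(1y) = 9517/10000 ≈ 0.951700

step 1 [1y] swap r/1=483/9517: DF=(1 − 483/9517·(0))/(1+483/9517) = 9517/10000 ≈ 0.951700
step 2 [2y] zero: DF = P = 4527/5000 ≈ 0.905400
step 3 [3y] zero: DF = P = 8921/10000 ≈ 0.892100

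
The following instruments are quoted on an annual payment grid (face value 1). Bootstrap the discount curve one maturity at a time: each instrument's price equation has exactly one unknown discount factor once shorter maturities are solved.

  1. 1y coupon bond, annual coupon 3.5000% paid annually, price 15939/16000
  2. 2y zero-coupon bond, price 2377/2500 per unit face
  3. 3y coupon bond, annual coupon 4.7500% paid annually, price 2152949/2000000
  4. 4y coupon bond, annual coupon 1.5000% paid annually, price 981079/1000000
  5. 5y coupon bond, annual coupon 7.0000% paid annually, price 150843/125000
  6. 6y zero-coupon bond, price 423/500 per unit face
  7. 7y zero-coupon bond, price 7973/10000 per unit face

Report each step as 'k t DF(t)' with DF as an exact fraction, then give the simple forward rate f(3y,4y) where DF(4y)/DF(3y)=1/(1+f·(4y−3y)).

1 1 77/80
2 2 2377/2500
3 3 9409/10000
4 4 2311/2500
5 5 4403/5000
6 6 423/500
7 7 7973/10000
f(3y,4y) = ((9409/10000)/(2311/2500) − 1)/(1) = 165/9244 ≈ 1.7849%

step 1 [1y] bond c/1=7/200: DF=(15939/16000 − 7/200·(0))/(1+7/200) = 77/80 ≈ 0.962500
step 2 [2y] zero: DF = P = 2377/2500 ≈ 0.950800
step 3 [3y] bond c/1=19/400: DF=(2152949/2000000 − 19/400·(0.962500+0.950800))/(1+19/400) = 9409/10000 ≈ 0.940900
step 4 [4y] bond c/1=3/200: DF=(981079/1000000 − 3/200·(0.962500+0.950800+0.940900))/(1+3/200) = 2311/2500 ≈ 0.924400
step 5 [5y] bond c/1=7/100: DF=(150843/125000 − 7/100·(0.962500+0.950800+0.940900+0.924400))/(1+7/100) = 4403/5000 ≈ 0.880600
step 6 [6y] zero: DF = P = 423/500 ≈ 0.846000
step 7 [7y] zero: DF = P = 7973/10000 ≈ 0.797300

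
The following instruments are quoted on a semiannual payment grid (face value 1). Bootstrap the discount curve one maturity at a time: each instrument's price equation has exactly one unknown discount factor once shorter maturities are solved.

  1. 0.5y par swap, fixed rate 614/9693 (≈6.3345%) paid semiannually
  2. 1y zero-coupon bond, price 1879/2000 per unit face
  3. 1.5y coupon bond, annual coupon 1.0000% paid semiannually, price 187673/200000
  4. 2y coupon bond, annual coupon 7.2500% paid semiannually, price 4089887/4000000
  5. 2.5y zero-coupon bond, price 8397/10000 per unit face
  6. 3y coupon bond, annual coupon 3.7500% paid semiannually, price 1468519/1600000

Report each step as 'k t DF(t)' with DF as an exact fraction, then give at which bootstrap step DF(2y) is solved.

step 1 [0.5y] swap r/2=307/9693: DF=(1 − 307/9693·(0))/(1+307/9693) = 9693/10000 ≈ 0.969300
step 2 [1y] zero: DF = P = 1879/2000 ≈ 0.939500
step 3 [1.5y] bond c/2=1/200: DF=(187673/200000 − 1/200·(0.969300+0.939500))/(1+1/200) = 4621/5000 ≈ 0.924200
step 4 [2y] bond c/2=29/800: DF=(4089887/4000000 − 29/800·(0.969300+0.939500+0.924200))/(1+29/800) = 2219/2500 ≈ 0.887600
step 5 [2.5y] zero: DF = P = 8397/10000 ≈ 0.839700
step 6 [3y] bond c/2=3/160: DF=(1468519/1600000 − 3/160·(0.969300+0.939500+0.924200+0.887600+0.839700))/(1+3/160) = 817/1000 ≈ 0.817000

1 1/2 9693/10000
2 1 1879/2000
3 3/2 4621/5000
4 2 2219/2500
5 5/2 8397/10000
6 3 817/1000
DF(2y) is solved at step 4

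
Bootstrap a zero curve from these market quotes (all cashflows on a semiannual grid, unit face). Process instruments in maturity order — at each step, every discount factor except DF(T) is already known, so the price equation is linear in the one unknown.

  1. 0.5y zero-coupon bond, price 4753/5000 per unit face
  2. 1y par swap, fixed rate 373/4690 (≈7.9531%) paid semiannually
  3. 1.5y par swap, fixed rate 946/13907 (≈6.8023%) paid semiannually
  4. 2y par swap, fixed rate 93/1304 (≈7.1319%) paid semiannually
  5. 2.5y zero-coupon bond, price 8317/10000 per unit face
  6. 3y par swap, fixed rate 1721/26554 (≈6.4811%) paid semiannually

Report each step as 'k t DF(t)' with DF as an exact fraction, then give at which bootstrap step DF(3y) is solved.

step 1 [0.5y] zero: DF = P = 4753/5000 ≈ 0.950600
step 2 [1y] swap r/2=373/9380: DF=(1 − 373/9380·(0.950600))/(1+373/9380) = 4627/5000 ≈ 0.925400
step 3 [1.5y] swap r/2=473/13907: DF=(1 − 473/13907·(0.950600+0.925400))/(1+473/13907) = 4527/5000 ≈ 0.905400
step 4 [2y] swap r/2=93/2608: DF=(1 − 93/2608·(0.950600+0.925400+0.905400))/(1+93/2608) = 4349/5000 ≈ 0.869800
step 5 [2.5y] zero: DF = P = 8317/10000 ≈ 0.831700
step 6 [3y] swap r/2=1721/53108: DF=(1 − 1721/53108·(0.950600+0.925400+0.905400+0.869800+0.831700))/(1+1721/53108) = 8279/10000 ≈ 0.827900

1 1/2 4753/5000
2 1 4627/5000
3 3/2 4527/5000
4 2 4349/5000
5 5/2 8317/10000
6 3 8279/10000
DF(3y) is solved at step 6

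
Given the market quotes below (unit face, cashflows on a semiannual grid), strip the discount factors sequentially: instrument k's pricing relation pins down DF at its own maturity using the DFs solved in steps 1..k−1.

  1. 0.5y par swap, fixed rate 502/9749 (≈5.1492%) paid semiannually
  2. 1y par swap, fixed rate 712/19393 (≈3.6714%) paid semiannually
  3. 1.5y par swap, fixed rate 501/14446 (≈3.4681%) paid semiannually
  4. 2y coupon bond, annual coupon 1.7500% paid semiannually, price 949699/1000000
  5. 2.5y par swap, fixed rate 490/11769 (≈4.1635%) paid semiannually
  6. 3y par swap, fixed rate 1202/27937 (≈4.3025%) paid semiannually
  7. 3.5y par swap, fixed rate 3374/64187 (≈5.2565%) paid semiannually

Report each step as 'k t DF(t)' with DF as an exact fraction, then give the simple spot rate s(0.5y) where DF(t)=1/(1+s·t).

step 1 [0.5y] swap r/2=251/9749: DF=(1 − 251/9749·(0))/(1+251/9749) = 9749/10000 ≈ 0.974900
step 2 [1y] swap r/2=356/19393: DF=(1 − 356/19393·(0.974900))/(1+356/19393) = 2411/2500 ≈ 0.964400
step 3 [1.5y] swap r/2=501/28892: DF=(1 − 501/28892·(0.974900+0.964400))/(1+501/28892) = 9499/10000 ≈ 0.949900
step 4 [2y] bond c/2=7/800: DF=(949699/1000000 − 7/800·(0.974900+0.964400+0.949900))/(1+7/800) = 2291/2500 ≈ 0.916400
step 5 [2.5y] swap r/2=245/11769: DF=(1 − 245/11769·(0.974900+0.964400+0.949900+0.916400))/(1+245/11769) = 451/500 ≈ 0.902000
step 6 [3y] swap r/2=601/27937: DF=(1 − 601/27937·(0.974900+0.964400+0.949900+0.916400+0.902000))/(1+601/27937) = 4399/5000 ≈ 0.879800
step 7 [3.5y] swap r/2=1687/64187: DF=(1 − 1687/64187·(0.974900+0.964400+0.949900+0.916400+0.902000+0.879800))/(1+1687/64187) = 8313/10000 ≈ 0.831300

1 1/2 9749/10000
2 1 2411/2500
3 3/2 9499/10000
4 2 2291/2500
5 5/2 451/500
6 3 4399/5000
7 7/2 8313/10000
s(0.5y) = (1/(9749/10000) − 1)/(1/2) = 502/9749 ≈ 5.1492%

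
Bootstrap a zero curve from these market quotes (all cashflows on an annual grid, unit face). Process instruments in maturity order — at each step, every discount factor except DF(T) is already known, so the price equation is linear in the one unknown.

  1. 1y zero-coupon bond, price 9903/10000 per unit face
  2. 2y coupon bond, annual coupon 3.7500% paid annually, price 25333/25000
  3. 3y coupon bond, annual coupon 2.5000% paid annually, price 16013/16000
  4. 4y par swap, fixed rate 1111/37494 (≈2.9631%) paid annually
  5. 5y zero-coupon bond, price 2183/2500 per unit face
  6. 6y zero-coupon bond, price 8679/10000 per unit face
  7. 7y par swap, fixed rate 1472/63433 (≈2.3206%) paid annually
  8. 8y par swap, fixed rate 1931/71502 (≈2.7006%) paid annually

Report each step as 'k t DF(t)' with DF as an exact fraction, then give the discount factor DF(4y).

1 1 9903/10000
2 2 9409/10000
3 3 9293/10000
4 4 8889/10000
5 5 2183/2500
6 6 8679/10000
7 7 533/625
8 8 8069/10000
DF(4y) = 8889/10000 ≈ 0.888900

step 1 [1y] zero: DF = P = 9903/10000 ≈ 0.990300
step 2 [2y] bond c/1=3/80: DF=(25333/25000 − 3/80·(0.990300))/(1+3/80) = 9409/10000 ≈ 0.940900
step 3 [3y] bond c/1=1/40: DF=(16013/16000 − 1/40·(0.990300+0.940900))/(1+1/40) = 9293/10000 ≈ 0.929300
step 4 [4y] swap r/1=1111/37494: DF=(1 − 1111/37494·(0.990300+0.940900+0.929300))/(1+1111/37494) = 8889/10000 ≈ 0.888900
step 5 [5y] zero: DF = P = 2183/2500 ≈ 0.873200
step 6 [6y] zero: DF = P = 8679/10000 ≈ 0.867900
step 7 [7y] swap r/1=1472/63433: DF=(1 − 1472/63433·(0.990300+0.940900+0.929300+0.888900+0.873200+0.867900))/(1+1472/63433) = 533/625 ≈ 0.852800
step 8 [8y] swap r/1=1931/71502: DF=(1 − 1931/71502·(0.990300+0.940900+0.929300+0.888900+0.873200+0.867900+0.852800))/(1+1931/71502) = 8069/10000 ≈ 0.806900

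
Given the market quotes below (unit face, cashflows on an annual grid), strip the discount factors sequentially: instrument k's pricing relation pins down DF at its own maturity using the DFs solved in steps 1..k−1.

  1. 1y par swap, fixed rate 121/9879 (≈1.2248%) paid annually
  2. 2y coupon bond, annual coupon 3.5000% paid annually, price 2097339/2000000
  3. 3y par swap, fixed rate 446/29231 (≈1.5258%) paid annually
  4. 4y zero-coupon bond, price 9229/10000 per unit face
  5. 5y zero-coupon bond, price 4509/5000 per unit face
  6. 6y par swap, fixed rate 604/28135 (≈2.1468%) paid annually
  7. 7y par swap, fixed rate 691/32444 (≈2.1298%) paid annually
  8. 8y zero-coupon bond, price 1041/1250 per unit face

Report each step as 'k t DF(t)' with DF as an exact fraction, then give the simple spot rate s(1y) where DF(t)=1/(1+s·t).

step 1 [1y] swap r/1=121/9879: DF=(1 − 121/9879·(0))/(1+121/9879) = 9879/10000 ≈ 0.987900
step 2 [2y] bond c/1=7/200: DF=(2097339/2000000 − 7/200·(0.987900))/(1+7/200) = 4899/5000 ≈ 0.979800
step 3 [3y] swap r/1=446/29231: DF=(1 − 446/29231·(0.987900+0.979800))/(1+446/29231) = 4777/5000 ≈ 0.955400
step 4 [4y] zero: DF = P = 9229/10000 ≈ 0.922900
step 5 [5y] zero: DF = P = 4509/5000 ≈ 0.901800
step 6 [6y] swap r/1=604/28135: DF=(1 − 604/28135·(0.987900+0.979800+0.955400+0.922900+0.901800))/(1+604/28135) = 1099/1250 ≈ 0.879200
step 7 [7y] swap r/1=691/32444: DF=(1 − 691/32444·(0.987900+0.979800+0.955400+0.922900+0.901800+0.879200))/(1+691/32444) = 4309/5000 ≈ 0.861800
step 8 [8y] zero: DF = P = 1041/1250 ≈ 0.832800

1 1 9879/10000
2 2 4899/5000
3 3 4777/5000
4 4 9229/10000
5 5 4509/5000
6 6 1099/1250
7 7 4309/5000
8 8 1041/1250
s(1y) = (1/(9879/10000) − 1)/(1) = 121/9879 ≈ 1.2248%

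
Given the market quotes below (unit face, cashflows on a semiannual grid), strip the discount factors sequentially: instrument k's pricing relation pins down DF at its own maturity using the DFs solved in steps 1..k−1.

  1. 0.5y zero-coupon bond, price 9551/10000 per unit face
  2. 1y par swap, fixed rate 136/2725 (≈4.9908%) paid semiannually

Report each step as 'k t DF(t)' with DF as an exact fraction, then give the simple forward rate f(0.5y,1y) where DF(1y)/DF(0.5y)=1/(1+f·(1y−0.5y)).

step 1 [0.5y] zero: DF = P = 9551/10000 ≈ 0.955100
step 2 [1y] swap r/2=68/2725: DF=(1 − 68/2725·(0.955100))/(1+68/2725) = 2381/2500 ≈ 0.952400

1 1/2 9551/10000
2 1 2381/2500
f(0.5y,1y) = ((9551/10000)/(2381/2500) − 1)/(1/2) = 27/4762 ≈ 0.5670%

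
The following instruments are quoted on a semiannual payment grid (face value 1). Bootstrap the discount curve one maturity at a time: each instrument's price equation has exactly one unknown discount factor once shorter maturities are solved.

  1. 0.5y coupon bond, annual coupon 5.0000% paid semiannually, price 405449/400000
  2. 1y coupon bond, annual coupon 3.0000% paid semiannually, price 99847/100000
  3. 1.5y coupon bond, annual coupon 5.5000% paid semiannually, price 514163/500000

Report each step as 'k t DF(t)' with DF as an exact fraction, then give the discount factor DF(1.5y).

1 1/2 9889/10000
2 1 9691/10000
3 3/2 2371/2500
DF(1.5y) = 2371/2500 ≈ 0.948400

step 1 [0.5y] bond c/2=1/40: DF=(405449/400000 − 1/40·(0))/(1+1/40) = 9889/10000 ≈ 0.988900
step 2 [1y] bond c/2=3/200: DF=(99847/100000 − 3/200·(0.988900))/(1+3/200) = 9691/10000 ≈ 0.969100
step 3 [1.5y] bond c/2=11/400: DF=(514163/500000 − 11/400·(0.988900+0.969100))/(1+11/400) = 2371/2500 ≈ 0.948400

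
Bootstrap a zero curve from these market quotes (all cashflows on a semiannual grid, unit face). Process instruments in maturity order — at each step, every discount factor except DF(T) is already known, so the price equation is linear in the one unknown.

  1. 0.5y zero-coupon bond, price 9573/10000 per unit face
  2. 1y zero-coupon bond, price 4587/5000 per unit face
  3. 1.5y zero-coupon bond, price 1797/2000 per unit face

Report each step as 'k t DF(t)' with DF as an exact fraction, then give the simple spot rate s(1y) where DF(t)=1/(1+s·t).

1 1/2 9573/10000
2 1 4587/5000
3 3/2 1797/2000
s(1y) = (1/(4587/5000) − 1)/(1) = 413/4587 ≈ 9.0037%

step 1 [0.5y] zero: DF = P = 9573/10000 ≈ 0.957300
step 2 [1y] zero: DF = P = 4587/5000 ≈ 0.917400
step 3 [1.5y] zero: DF = P = 1797/2000 ≈ 0.898500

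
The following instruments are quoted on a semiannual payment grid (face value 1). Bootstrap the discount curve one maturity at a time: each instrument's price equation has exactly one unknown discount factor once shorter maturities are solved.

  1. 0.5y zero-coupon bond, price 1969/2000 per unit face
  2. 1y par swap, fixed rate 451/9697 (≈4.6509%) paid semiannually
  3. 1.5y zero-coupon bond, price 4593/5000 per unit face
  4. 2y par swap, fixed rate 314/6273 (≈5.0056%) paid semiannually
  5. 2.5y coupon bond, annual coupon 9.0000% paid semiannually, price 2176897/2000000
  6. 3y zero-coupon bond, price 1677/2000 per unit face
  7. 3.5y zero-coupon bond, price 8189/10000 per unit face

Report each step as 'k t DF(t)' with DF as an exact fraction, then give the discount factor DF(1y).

step 1 [0.5y] zero: DF = P = 1969/2000 ≈ 0.984500
step 2 [1y] swap r/2=451/19394: DF=(1 − 451/19394·(0.984500))/(1+451/19394) = 9549/10000 ≈ 0.954900
step 3 [1.5y] zero: DF = P = 4593/5000 ≈ 0.918600
step 4 [2y] swap r/2=157/6273: DF=(1 − 157/6273·(0.984500+0.954900+0.918600))/(1+157/6273) = 4529/5000 ≈ 0.905800
step 5 [2.5y] bond c/2=9/200: DF=(2176897/2000000 − 9/200·(0.984500+0.954900+0.918600+0.905800))/(1+9/200) = 1759/2000 ≈ 0.879500
step 6 [3y] zero: DF = P = 1677/2000 ≈ 0.838500
step 7 [3.5y] zero: DF = P = 8189/10000 ≈ 0.818900

1 1/2 1969/2000
2 1 9549/10000
3 3/2 4593/5000
4 2 4529/5000
5 5/2 1759/2000
6 3 1677/2000
7 7/2 8189/10000
DF(1y) = 9549/10000 ≈ 0.954900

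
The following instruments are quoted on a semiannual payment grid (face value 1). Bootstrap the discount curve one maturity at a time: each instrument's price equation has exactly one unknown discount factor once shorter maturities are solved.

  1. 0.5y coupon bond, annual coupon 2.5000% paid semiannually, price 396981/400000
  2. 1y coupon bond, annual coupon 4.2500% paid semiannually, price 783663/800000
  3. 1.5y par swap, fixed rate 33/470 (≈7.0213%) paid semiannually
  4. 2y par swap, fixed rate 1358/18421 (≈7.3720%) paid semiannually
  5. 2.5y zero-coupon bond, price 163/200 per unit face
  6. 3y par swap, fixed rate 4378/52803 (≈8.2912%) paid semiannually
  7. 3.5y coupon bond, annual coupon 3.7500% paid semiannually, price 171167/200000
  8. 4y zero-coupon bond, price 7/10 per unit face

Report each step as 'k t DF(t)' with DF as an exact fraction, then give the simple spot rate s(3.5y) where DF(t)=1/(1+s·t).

1 1/2 4901/5000
2 1 2347/2500
3 3/2 901/1000
4 2 4321/5000
5 5/2 163/200
6 3 7811/10000
7 7/2 7429/10000
8 4 7/10
s(3.5y) = (1/(7429/10000) − 1)/(7/2) = 5142/52003 ≈ 9.8879%

step 1 [0.5y] bond c/2=1/80: DF=(396981/400000 − 1/80·(0))/(1+1/80) = 4901/5000 ≈ 0.980200
step 2 [1y] bond c/2=17/800: DF=(783663/800000 − 17/800·(0.980200))/(1+17/800) = 2347/2500 ≈ 0.938800
step 3 [1.5y] swap r/2=33/940: DF=(1 − 33/940·(0.980200+0.938800))/(1+33/940) = 901/1000 ≈ 0.901000
step 4 [2y] swap r/2=679/18421: DF=(1 − 679/18421·(0.980200+0.938800+0.901000))/(1+679/18421) = 4321/5000 ≈ 0.864200
step 5 [2.5y] zero: DF = P = 163/200 ≈ 0.815000
step 6 [3y] swap r/2=2189/52803: DF=(1 − 2189/52803·(0.980200+0.938800+0.901000+0.864200+0.815000))/(1+2189/52803) = 7811/10000 ≈ 0.781100
step 7 [3.5y] bond c/2=3/160: DF=(171167/200000 − 3/160·(0.980200+0.938800+0.901000+0.864200+0.815000+0.781100))/(1+3/160) = 7429/10000 ≈ 0.742900
step 8 [4y] zero: DF = P = 7/10 ≈ 0.700000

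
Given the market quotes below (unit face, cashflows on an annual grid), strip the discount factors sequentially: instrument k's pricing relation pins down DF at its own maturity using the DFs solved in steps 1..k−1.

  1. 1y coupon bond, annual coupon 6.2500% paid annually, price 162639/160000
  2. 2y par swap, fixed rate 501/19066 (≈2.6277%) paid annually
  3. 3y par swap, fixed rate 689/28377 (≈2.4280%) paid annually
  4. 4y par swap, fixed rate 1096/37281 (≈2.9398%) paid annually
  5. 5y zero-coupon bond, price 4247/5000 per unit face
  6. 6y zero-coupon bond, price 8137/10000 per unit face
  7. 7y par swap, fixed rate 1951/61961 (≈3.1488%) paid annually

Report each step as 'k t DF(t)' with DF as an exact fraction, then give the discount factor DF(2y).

1 1 9567/10000
2 2 9499/10000
3 3 9311/10000
4 4 1113/1250
5 5 4247/5000
6 6 8137/10000
7 7 8049/10000
DF(2y) = 9499/10000 ≈ 0.949900

step 1 [1y] bond c/1=1/16: DF=(162639/160000 − 1/16·(0))/(1+1/16) = 9567/10000 ≈ 0.956700
step 2 [2y] swap r/1=501/19066: DF=(1 − 501/19066·(0.956700))/(1+501/19066) = 9499/10000 ≈ 0.949900
step 3 [3y] swap r/1=689/28377: DF=(1 − 689/28377·(0.956700+0.949900))/(1+689/28377) = 9311/10000 ≈ 0.931100
step 4 [4y] swap r/1=1096/37281: DF=(1 − 1096/37281·(0.956700+0.949900+0.931100))/(1+1096/37281) = 1113/1250 ≈ 0.890400
step 5 [5y] zero: DF = P = 4247/5000 ≈ 0.849400
step 6 [6y] zero: DF = P = 8137/10000 ≈ 0.813700
step 7 [7y] swap r/1=1951/61961: DF=(1 − 1951/61961·(0.956700+0.949900+0.931100+0.890400+0.849400+0.813700))/(1+1951/61961) = 8049/10000 ≈ 0.804900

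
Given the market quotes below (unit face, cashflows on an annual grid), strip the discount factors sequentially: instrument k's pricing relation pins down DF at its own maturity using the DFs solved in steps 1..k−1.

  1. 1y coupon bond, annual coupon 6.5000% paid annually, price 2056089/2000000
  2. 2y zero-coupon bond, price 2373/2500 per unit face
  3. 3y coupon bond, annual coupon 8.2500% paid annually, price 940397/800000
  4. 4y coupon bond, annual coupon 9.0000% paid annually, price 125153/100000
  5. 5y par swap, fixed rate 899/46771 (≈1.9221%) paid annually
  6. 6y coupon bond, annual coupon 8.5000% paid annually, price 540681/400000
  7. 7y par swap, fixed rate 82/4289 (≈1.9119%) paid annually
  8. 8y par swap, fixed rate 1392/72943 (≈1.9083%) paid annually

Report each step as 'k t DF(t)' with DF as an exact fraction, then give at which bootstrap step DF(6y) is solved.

1 1 9653/10000
2 2 2373/2500
3 3 47/50
4 4 73/80
5 5 9101/10000
6 6 4397/5000
7 7 877/1000
8 8 538/625
DF(6y) is solved at step 6

step 1 [1y] bond c/1=13/200: DF=(2056089/2000000 − 13/200·(0))/(1+13/200) = 9653/10000 ≈ 0.965300
step 2 [2y] zero: DF = P = 2373/2500 ≈ 0.949200
step 3 [3y] bond c/1=33/400: DF=(940397/800000 − 33/400·(0.965300+0.949200))/(1+33/400) = 47/50 ≈ 0.940000
step 4 [4y] bond c/1=9/100: DF=(125153/100000 − 9/100·(0.965300+0.949200+0.940000))/(1+9/100) = 73/80 ≈ 0.912500
step 5 [5y] swap r/1=899/46771: DF=(1 − 899/46771·(0.965300+0.949200+0.940000+0.912500))/(1+899/46771) = 9101/10000 ≈ 0.910100
step 6 [6y] bond c/1=17/200: DF=(540681/400000 − 17/200·(0.965300+0.949200+0.940000+0.912500+0.910100))/(1+17/200) = 4397/5000 ≈ 0.879400
step 7 [7y] swap r/1=82/4289: DF=(1 − 82/4289·(0.965300+0.949200+0.940000+0.912500+0.910100+0.879400))/(1+82/4289) = 877/1000 ≈ 0.877000
step 8 [8y] swap r/1=1392/72943: DF=(1 − 1392/72943·(0.965300+0.949200+0.940000+0.912500+0.910100+0.879400+0.877000))/(1+1392/72943) = 538/625 ≈ 0.860800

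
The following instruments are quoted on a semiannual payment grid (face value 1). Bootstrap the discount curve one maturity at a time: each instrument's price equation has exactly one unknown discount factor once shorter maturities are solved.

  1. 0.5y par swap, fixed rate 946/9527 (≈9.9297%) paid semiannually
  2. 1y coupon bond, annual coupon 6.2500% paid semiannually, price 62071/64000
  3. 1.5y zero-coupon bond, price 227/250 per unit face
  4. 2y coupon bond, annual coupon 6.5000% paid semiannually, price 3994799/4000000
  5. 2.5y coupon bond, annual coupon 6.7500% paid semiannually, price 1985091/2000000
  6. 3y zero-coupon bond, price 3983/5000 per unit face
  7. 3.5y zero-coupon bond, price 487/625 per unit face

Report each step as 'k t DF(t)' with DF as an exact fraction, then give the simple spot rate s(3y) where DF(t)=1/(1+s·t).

1 1/2 9527/10000
2 1 2279/2500
3 3/2 227/250
4 2 22/25
5 5/2 8409/10000
6 3 3983/5000
7 7/2 487/625
s(3y) = (1/(3983/5000) − 1)/(3) = 339/3983 ≈ 8.5112%

step 1 [0.5y] swap r/2=473/9527: DF=(1 − 473/9527·(0))/(1+473/9527) = 9527/10000 ≈ 0.952700
step 2 [1y] bond c/2=1/32: DF=(62071/64000 − 1/32·(0.952700))/(1+1/32) = 2279/2500 ≈ 0.911600
step 3 [1.5y] zero: DF = P = 227/250 ≈ 0.908000
step 4 [2y] bond c/2=13/400: DF=(3994799/4000000 − 13/400·(0.952700+0.911600+0.908000))/(1+13/400) = 22/25 ≈ 0.880000
step 5 [2.5y] bond c/2=27/800: DF=(1985091/2000000 − 27/800·(0.952700+0.911600+0.908000+0.880000))/(1+27/800) = 8409/10000 ≈ 0.840900
step 6 [3y] zero: DF = P = 3983/5000 ≈ 0.796600
step 7 [3.5y] zero: DF = P = 487/625 ≈ 0.779200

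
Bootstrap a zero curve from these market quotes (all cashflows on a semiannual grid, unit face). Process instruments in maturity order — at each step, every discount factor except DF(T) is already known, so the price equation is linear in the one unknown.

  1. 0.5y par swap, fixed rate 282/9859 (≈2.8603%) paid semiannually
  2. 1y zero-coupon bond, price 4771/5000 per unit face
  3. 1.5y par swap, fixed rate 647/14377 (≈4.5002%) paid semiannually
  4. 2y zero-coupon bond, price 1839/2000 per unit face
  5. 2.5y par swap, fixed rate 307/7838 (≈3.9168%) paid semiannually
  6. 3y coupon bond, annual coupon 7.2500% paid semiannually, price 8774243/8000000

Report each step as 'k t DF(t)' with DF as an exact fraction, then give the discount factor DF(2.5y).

step 1 [0.5y] swap r/2=141/9859: DF=(1 − 141/9859·(0))/(1+141/9859) = 9859/10000 ≈ 0.985900
step 2 [1y] zero: DF = P = 4771/5000 ≈ 0.954200
step 3 [1.5y] swap r/2=647/28754: DF=(1 − 647/28754·(0.985900+0.954200))/(1+647/28754) = 9353/10000 ≈ 0.935300
step 4 [2y] zero: DF = P = 1839/2000 ≈ 0.919500
step 5 [2.5y] swap r/2=307/15676: DF=(1 − 307/15676·(0.985900+0.954200+0.935300+0.919500))/(1+307/15676) = 9079/10000 ≈ 0.907900
step 6 [3y] bond c/2=29/800: DF=(8774243/8000000 − 29/800·(0.985900+0.954200+0.935300+0.919500+0.907900))/(1+29/800) = 8939/10000 ≈ 0.893900

1 1/2 9859/10000
2 1 4771/5000
3 3/2 9353/10000
4 2 1839/2000
5 5/2 9079/10000
6 3 8939/10000
DF(2.5y) = 9079/10000 ≈ 0.907900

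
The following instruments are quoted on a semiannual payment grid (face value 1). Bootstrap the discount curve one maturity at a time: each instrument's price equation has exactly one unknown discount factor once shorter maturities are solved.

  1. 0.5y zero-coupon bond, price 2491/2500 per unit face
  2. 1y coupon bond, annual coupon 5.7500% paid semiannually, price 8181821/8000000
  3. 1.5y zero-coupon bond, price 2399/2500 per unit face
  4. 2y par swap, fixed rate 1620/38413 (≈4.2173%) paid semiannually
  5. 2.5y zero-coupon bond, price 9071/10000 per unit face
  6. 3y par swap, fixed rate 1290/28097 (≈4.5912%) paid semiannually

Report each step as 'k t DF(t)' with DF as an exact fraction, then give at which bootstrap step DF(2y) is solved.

step 1 [0.5y] zero: DF = P = 2491/2500 ≈ 0.996400
step 2 [1y] bond c/2=23/800: DF=(8181821/8000000 − 23/800·(0.996400))/(1+23/800) = 9663/10000 ≈ 0.966300
step 3 [1.5y] zero: DF = P = 2399/2500 ≈ 0.959600
step 4 [2y] swap r/2=810/38413: DF=(1 − 810/38413·(0.996400+0.966300+0.959600))/(1+810/38413) = 919/1000 ≈ 0.919000
step 5 [2.5y] zero: DF = P = 9071/10000 ≈ 0.907100
step 6 [3y] swap r/2=645/28097: DF=(1 − 645/28097·(0.996400+0.966300+0.959600+0.919000+0.907100))/(1+645/28097) = 871/1000 ≈ 0.871000

1 1/2 2491/2500
2 1 9663/10000
3 3/2 2399/2500
4 2 919/1000
5 5/2 9071/10000
6 3 871/1000
DF(2y) is solved at step 4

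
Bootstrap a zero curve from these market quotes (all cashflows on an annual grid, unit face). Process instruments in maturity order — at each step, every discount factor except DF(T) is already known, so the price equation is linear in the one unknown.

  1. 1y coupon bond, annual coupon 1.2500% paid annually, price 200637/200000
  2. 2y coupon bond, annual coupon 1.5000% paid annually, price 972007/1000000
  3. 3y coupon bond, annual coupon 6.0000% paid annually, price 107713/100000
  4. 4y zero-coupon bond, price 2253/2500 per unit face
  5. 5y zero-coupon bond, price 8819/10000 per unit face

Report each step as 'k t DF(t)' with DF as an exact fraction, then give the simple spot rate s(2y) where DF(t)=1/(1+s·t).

step 1 [1y] bond c/1=1/80: DF=(200637/200000 − 1/80·(0))/(1+1/80) = 2477/2500 ≈ 0.990800
step 2 [2y] bond c/1=3/200: DF=(972007/1000000 − 3/200·(0.990800))/(1+3/200) = 943/1000 ≈ 0.943000
step 3 [3y] bond c/1=3/50: DF=(107713/100000 − 3/50·(0.990800+0.943000))/(1+3/50) = 9067/10000 ≈ 0.906700
step 4 [4y] zero: DF = P = 2253/2500 ≈ 0.901200
step 5 [5y] zero: DF = P = 8819/10000 ≈ 0.881900

1 1 2477/2500
2 2 943/1000
3 3 9067/10000
4 4 2253/2500
5 5 8819/10000
s(2y) = (1/(943/1000) − 1)/(2) = 57/1886 ≈ 3.0223%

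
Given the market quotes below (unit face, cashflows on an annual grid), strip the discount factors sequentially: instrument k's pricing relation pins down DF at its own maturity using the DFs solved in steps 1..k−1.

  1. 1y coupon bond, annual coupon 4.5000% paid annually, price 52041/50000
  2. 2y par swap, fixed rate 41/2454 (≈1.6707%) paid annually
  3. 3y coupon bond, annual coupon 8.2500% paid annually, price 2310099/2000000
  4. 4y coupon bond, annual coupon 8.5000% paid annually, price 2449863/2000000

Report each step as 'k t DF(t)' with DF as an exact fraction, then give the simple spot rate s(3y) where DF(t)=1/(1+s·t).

step 1 [1y] bond c/1=9/200: DF=(52041/50000 − 9/200·(0))/(1+9/200) = 249/250 ≈ 0.996000
step 2 [2y] swap r/1=41/2454: DF=(1 − 41/2454·(0.996000))/(1+41/2454) = 1209/1250 ≈ 0.967200
step 3 [3y] bond c/1=33/400: DF=(2310099/2000000 − 33/400·(0.996000+0.967200))/(1+33/400) = 4587/5000 ≈ 0.917400
step 4 [4y] bond c/1=17/200: DF=(2449863/2000000 − 17/200·(0.996000+0.967200+0.917400))/(1+17/200) = 9033/10000 ≈ 0.903300

1 1 249/250
2 2 1209/1250
3 3 4587/5000
4 4 9033/10000
s(3y) = (1/(4587/5000) − 1)/(3) = 413/13761 ≈ 3.0012%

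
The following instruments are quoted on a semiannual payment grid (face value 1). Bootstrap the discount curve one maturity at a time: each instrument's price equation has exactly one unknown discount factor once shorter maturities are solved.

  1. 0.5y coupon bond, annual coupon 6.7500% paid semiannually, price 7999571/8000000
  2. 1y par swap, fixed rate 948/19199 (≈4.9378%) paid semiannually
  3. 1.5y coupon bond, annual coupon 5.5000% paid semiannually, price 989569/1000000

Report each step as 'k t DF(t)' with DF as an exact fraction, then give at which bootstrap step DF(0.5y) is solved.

step 1 [0.5y] bond c/2=27/800: DF=(7999571/8000000 − 27/800·(0))/(1+27/800) = 9673/10000 ≈ 0.967300
step 2 [1y] swap r/2=474/19199: DF=(1 − 474/19199·(0.967300))/(1+474/19199) = 4763/5000 ≈ 0.952600
step 3 [1.5y] bond c/2=11/400: DF=(989569/1000000 − 11/400·(0.967300+0.952600))/(1+11/400) = 9117/10000 ≈ 0.911700

1 1/2 9673/10000
2 1 4763/5000
3 3/2 9117/10000
DF(0.5y) is solved at step 1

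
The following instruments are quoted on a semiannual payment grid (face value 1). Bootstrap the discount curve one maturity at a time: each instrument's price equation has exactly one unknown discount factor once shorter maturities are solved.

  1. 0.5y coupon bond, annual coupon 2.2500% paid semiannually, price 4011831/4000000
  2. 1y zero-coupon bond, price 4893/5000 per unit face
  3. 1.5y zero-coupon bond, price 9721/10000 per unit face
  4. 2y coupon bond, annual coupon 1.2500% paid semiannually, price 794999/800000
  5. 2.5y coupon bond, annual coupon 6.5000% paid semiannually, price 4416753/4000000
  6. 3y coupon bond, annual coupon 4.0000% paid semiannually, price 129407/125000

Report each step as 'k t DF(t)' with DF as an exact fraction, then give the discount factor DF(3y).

1 1/2 4959/5000
2 1 4893/5000
3 3/2 9721/10000
4 2 9693/10000
5 5/2 9463/10000
6 3 9197/10000
DF(3y) = 9197/10000 ≈ 0.919700

step 1 [0.5y] bond c/2=9/800: DF=(4011831/4000000 − 9/800·(0))/(1+9/800) = 4959/5000 ≈ 0.991800
step 2 [1y] zero: DF = P = 4893/5000 ≈ 0.978600
step 3 [1.5y] zero: DF = P = 9721/10000 ≈ 0.972100
step 4 [2y] bond c/2=1/160: DF=(794999/800000 − 1/160·(0.991800+0.978600+0.972100))/(1+1/160) = 9693/10000 ≈ 0.969300
step 5 [2.5y] bond c/2=13/400: DF=(4416753/4000000 − 13/400·(0.991800+0.978600+0.972100+0.969300))/(1+13/400) = 9463/10000 ≈ 0.946300
step 6 [3y] bond c/2=1/50: DF=(129407/125000 − 1/50·(0.991800+0.978600+0.972100+0.969300+0.946300))/(1+1/50) = 9197/10000 ≈ 0.919700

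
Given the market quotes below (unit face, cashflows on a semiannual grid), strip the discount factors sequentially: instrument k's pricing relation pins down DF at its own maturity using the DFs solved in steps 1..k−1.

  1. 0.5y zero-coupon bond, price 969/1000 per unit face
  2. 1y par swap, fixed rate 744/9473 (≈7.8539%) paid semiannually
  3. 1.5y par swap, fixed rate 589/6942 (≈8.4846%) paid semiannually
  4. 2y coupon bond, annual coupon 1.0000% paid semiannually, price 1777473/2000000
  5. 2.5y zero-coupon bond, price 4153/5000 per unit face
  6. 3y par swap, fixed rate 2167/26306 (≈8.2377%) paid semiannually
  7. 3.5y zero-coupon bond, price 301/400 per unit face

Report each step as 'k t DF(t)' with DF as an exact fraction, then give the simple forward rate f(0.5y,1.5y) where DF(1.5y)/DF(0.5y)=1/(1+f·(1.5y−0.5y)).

1 1/2 969/1000
2 1 1157/1250
3 3/2 4411/5000
4 2 1741/2000
5 5/2 4153/5000
6 3 7833/10000
7 7/2 301/400
f(0.5y,1.5y) = ((969/1000)/(4411/5000) − 1)/(1) = 434/4411 ≈ 9.8390%

step 1 [0.5y] zero: DF = P = 969/1000 ≈ 0.969000
step 2 [1y] swap r/2=372/9473: DF=(1 − 372/9473·(0.969000))/(1+372/9473) = 1157/1250 ≈ 0.925600
step 3 [1.5y] swap r/2=589/13884: DF=(1 − 589/13884·(0.969000+0.925600))/(1+589/13884) = 4411/5000 ≈ 0.882200
step 4 [2y] bond c/2=1/200: DF=(1777473/2000000 − 1/200·(0.969000+0.925600+0.882200))/(1+1/200) = 1741/2000 ≈ 0.870500
step 5 [2.5y] zero: DF = P = 4153/5000 ≈ 0.830600
step 6 [3y] swap r/2=2167/52612: DF=(1 − 2167/52612·(0.969000+0.925600+0.882200+0.870500+0.830600))/(1+2167/52612) = 7833/10000 ≈ 0.783300
step 7 [3.5y] zero: DF = P = 301/400 ≈ 0.752500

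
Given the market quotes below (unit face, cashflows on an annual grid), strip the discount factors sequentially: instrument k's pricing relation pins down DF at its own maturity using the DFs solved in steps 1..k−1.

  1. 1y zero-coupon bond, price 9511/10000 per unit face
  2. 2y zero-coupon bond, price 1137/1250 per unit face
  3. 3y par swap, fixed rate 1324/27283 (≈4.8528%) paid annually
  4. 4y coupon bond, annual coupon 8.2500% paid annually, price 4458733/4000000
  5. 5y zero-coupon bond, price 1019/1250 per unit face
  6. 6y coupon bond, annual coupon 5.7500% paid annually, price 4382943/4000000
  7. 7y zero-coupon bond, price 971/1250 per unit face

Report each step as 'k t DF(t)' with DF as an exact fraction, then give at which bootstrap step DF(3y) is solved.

step 1 [1y] zero: DF = P = 9511/10000 ≈ 0.951100
step 2 [2y] zero: DF = P = 1137/1250 ≈ 0.909600
step 3 [3y] swap r/1=1324/27283: DF=(1 − 1324/27283·(0.951100+0.909600))/(1+1324/27283) = 2169/2500 ≈ 0.867600
step 4 [4y] bond c/1=33/400: DF=(4458733/4000000 − 33/400·(0.951100+0.909600+0.867600))/(1+33/400) = 4109/5000 ≈ 0.821800
step 5 [5y] zero: DF = P = 1019/1250 ≈ 0.815200
step 6 [6y] bond c/1=23/400: DF=(4382943/4000000 − 23/400·(0.951100+0.909600+0.867600+0.821800+0.815200))/(1+23/400) = 1997/2500 ≈ 0.798800
step 7 [7y] zero: DF = P = 971/1250 ≈ 0.776800

1 1 9511/10000
2 2 1137/1250
3 3 2169/2500
4 4 4109/5000
5 5 1019/1250
6 6 1997/2500
7 7 971/1250
DF(3y) is solved at step 3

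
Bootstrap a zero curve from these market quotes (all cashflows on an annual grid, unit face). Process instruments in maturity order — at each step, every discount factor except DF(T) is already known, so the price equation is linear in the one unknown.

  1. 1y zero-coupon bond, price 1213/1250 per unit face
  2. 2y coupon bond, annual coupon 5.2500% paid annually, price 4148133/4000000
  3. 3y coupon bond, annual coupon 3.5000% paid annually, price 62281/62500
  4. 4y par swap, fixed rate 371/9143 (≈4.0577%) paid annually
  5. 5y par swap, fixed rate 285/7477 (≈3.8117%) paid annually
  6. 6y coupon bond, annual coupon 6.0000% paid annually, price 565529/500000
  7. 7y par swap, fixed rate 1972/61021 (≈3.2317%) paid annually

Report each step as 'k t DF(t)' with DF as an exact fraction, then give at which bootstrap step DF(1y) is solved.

1 1 1213/1250
2 2 9369/10000
3 3 8983/10000
4 4 2129/2500
5 5 829/1000
6 6 8131/10000
7 7 2007/2500
DF(1y) is solved at step 1

step 1 [1y] zero: DF = P = 1213/1250 ≈ 0.970400
step 2 [2y] bond c/1=21/400: DF=(4148133/4000000 − 21/400·(0.970400))/(1+21/400) = 9369/10000 ≈ 0.936900
step 3 [3y] bond c/1=7/200: DF=(62281/62500 − 7/200·(0.970400+0.936900))/(1+7/200) = 8983/10000 ≈ 0.898300
step 4 [4y] swap r/1=371/9143: DF=(1 − 371/9143·(0.970400+0.936900+0.898300))/(1+371/9143) = 2129/2500 ≈ 0.851600
step 5 [5y] swap r/1=285/7477: DF=(1 − 285/7477·(0.970400+0.936900+0.898300+0.851600))/(1+285/7477) = 829/1000 ≈ 0.829000
step 6 [6y] bond c/1=3/50: DF=(565529/500000 − 3/50·(0.970400+0.936900+0.898300+0.851600+0.829000))/(1+3/50) = 8131/10000 ≈ 0.813100
step 7 [7y] swap r/1=1972/61021: DF=(1 − 1972/61021·(0.970400+0.936900+0.898300+0.851600+0.829000+0.813100))/(1+1972/61021) = 2007/2500 ≈ 0.802800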